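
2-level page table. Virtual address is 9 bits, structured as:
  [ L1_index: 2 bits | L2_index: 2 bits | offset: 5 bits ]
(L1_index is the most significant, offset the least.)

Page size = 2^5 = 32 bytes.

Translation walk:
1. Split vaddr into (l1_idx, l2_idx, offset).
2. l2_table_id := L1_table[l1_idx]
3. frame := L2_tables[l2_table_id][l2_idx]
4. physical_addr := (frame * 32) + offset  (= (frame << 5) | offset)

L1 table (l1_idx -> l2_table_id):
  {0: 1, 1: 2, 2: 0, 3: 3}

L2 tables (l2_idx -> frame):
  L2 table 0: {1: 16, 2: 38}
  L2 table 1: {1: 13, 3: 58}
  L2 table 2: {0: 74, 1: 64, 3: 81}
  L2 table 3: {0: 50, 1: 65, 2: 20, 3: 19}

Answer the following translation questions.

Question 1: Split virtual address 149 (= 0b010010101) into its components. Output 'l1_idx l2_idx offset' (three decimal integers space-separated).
Answer: 1 0 21

Derivation:
vaddr = 149 = 0b010010101
  top 2 bits -> l1_idx = 1
  next 2 bits -> l2_idx = 0
  bottom 5 bits -> offset = 21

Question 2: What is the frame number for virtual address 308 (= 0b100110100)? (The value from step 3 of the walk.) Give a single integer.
vaddr = 308: l1_idx=2, l2_idx=1
L1[2] = 0; L2[0][1] = 16

Answer: 16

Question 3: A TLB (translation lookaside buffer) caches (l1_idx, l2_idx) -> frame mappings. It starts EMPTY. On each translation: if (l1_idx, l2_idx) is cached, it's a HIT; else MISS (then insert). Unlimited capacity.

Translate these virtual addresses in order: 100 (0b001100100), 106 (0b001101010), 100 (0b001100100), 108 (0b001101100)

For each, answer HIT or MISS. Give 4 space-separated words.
Answer: MISS HIT HIT HIT

Derivation:
vaddr=100: (0,3) not in TLB -> MISS, insert
vaddr=106: (0,3) in TLB -> HIT
vaddr=100: (0,3) in TLB -> HIT
vaddr=108: (0,3) in TLB -> HIT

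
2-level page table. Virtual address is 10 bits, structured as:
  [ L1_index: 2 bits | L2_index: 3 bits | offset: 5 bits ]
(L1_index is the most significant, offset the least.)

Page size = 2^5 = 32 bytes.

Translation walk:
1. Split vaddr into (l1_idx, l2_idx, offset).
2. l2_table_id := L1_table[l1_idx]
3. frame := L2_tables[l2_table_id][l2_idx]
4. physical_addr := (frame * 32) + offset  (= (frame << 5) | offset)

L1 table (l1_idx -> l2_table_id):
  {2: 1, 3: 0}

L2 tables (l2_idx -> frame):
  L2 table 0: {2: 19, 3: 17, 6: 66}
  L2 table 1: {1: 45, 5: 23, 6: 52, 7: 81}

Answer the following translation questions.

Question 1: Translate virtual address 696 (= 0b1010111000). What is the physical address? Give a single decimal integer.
vaddr = 696 = 0b1010111000
Split: l1_idx=2, l2_idx=5, offset=24
L1[2] = 1
L2[1][5] = 23
paddr = 23 * 32 + 24 = 760

Answer: 760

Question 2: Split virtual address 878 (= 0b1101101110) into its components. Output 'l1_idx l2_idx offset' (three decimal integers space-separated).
vaddr = 878 = 0b1101101110
  top 2 bits -> l1_idx = 3
  next 3 bits -> l2_idx = 3
  bottom 5 bits -> offset = 14

Answer: 3 3 14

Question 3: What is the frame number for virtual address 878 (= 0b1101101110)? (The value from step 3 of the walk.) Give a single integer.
vaddr = 878: l1_idx=3, l2_idx=3
L1[3] = 0; L2[0][3] = 17

Answer: 17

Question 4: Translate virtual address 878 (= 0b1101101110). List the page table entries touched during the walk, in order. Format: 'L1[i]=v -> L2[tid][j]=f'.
vaddr = 878 = 0b1101101110
Split: l1_idx=3, l2_idx=3, offset=14

Answer: L1[3]=0 -> L2[0][3]=17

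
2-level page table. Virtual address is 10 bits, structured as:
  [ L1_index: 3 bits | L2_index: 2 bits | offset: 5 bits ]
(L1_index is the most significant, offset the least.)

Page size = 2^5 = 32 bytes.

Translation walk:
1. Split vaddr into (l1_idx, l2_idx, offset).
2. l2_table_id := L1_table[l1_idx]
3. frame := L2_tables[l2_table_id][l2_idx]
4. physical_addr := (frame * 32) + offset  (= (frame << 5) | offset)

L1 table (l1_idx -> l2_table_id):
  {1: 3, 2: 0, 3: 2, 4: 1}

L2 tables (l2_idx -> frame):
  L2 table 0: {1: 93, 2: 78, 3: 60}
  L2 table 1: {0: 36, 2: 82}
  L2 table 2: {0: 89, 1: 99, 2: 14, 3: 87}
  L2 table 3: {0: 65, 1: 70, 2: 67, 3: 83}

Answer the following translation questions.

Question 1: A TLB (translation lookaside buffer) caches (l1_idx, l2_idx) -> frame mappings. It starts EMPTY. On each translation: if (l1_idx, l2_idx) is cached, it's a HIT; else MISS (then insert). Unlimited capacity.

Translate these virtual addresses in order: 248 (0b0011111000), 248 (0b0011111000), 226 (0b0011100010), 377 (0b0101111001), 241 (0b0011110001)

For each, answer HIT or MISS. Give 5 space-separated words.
vaddr=248: (1,3) not in TLB -> MISS, insert
vaddr=248: (1,3) in TLB -> HIT
vaddr=226: (1,3) in TLB -> HIT
vaddr=377: (2,3) not in TLB -> MISS, insert
vaddr=241: (1,3) in TLB -> HIT

Answer: MISS HIT HIT MISS HIT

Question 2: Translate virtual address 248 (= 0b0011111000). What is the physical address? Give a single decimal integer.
vaddr = 248 = 0b0011111000
Split: l1_idx=1, l2_idx=3, offset=24
L1[1] = 3
L2[3][3] = 83
paddr = 83 * 32 + 24 = 2680

Answer: 2680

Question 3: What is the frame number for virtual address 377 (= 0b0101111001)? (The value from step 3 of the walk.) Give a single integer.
Answer: 60

Derivation:
vaddr = 377: l1_idx=2, l2_idx=3
L1[2] = 0; L2[0][3] = 60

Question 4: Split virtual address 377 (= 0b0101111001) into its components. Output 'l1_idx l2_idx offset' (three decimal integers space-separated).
vaddr = 377 = 0b0101111001
  top 3 bits -> l1_idx = 2
  next 2 bits -> l2_idx = 3
  bottom 5 bits -> offset = 25

Answer: 2 3 25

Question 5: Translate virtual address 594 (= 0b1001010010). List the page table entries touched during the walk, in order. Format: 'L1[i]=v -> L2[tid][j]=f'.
Answer: L1[4]=1 -> L2[1][2]=82

Derivation:
vaddr = 594 = 0b1001010010
Split: l1_idx=4, l2_idx=2, offset=18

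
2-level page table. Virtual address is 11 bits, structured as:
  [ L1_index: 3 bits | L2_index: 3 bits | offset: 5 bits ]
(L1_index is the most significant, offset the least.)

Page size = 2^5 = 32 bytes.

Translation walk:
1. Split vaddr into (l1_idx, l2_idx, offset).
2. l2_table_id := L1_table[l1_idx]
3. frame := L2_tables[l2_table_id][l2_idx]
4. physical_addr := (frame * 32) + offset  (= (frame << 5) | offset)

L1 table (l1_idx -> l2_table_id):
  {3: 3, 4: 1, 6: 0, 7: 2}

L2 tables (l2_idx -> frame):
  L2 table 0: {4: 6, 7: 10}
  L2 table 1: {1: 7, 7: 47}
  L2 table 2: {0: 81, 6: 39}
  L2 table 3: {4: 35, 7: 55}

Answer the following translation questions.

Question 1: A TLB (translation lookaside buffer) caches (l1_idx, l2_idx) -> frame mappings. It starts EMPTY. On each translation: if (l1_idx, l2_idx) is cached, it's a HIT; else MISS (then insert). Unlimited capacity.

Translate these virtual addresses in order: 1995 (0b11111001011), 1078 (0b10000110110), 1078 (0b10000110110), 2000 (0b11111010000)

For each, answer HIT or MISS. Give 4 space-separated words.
Answer: MISS MISS HIT HIT

Derivation:
vaddr=1995: (7,6) not in TLB -> MISS, insert
vaddr=1078: (4,1) not in TLB -> MISS, insert
vaddr=1078: (4,1) in TLB -> HIT
vaddr=2000: (7,6) in TLB -> HIT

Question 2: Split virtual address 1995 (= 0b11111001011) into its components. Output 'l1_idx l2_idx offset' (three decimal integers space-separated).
Answer: 7 6 11

Derivation:
vaddr = 1995 = 0b11111001011
  top 3 bits -> l1_idx = 7
  next 3 bits -> l2_idx = 6
  bottom 5 bits -> offset = 11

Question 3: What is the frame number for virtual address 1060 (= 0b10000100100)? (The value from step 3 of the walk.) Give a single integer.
Answer: 7

Derivation:
vaddr = 1060: l1_idx=4, l2_idx=1
L1[4] = 1; L2[1][1] = 7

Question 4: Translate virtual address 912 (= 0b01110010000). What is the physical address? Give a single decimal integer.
vaddr = 912 = 0b01110010000
Split: l1_idx=3, l2_idx=4, offset=16
L1[3] = 3
L2[3][4] = 35
paddr = 35 * 32 + 16 = 1136

Answer: 1136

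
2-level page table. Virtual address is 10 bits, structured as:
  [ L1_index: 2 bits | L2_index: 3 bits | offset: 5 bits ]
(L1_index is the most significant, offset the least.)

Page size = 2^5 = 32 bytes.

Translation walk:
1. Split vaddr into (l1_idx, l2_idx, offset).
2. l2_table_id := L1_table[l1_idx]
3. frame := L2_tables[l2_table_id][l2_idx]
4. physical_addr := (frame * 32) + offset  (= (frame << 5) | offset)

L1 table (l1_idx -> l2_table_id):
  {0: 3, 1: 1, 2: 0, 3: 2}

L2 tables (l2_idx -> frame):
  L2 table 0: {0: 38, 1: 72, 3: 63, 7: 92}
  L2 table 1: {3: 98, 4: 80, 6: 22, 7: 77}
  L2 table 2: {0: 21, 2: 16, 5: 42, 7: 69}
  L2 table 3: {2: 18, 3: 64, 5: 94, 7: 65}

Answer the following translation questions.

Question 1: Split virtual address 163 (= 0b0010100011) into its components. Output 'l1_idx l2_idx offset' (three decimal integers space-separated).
Answer: 0 5 3

Derivation:
vaddr = 163 = 0b0010100011
  top 2 bits -> l1_idx = 0
  next 3 bits -> l2_idx = 5
  bottom 5 bits -> offset = 3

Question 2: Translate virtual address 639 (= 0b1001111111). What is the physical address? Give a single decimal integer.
Answer: 2047

Derivation:
vaddr = 639 = 0b1001111111
Split: l1_idx=2, l2_idx=3, offset=31
L1[2] = 0
L2[0][3] = 63
paddr = 63 * 32 + 31 = 2047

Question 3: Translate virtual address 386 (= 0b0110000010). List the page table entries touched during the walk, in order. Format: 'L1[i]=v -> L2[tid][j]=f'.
Answer: L1[1]=1 -> L2[1][4]=80

Derivation:
vaddr = 386 = 0b0110000010
Split: l1_idx=1, l2_idx=4, offset=2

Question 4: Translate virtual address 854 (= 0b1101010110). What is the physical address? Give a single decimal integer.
Answer: 534

Derivation:
vaddr = 854 = 0b1101010110
Split: l1_idx=3, l2_idx=2, offset=22
L1[3] = 2
L2[2][2] = 16
paddr = 16 * 32 + 22 = 534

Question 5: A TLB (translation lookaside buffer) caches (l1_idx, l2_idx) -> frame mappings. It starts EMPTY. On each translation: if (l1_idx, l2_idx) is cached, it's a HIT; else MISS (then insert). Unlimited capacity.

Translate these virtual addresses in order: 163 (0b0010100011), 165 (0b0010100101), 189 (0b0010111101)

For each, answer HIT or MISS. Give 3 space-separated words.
vaddr=163: (0,5) not in TLB -> MISS, insert
vaddr=165: (0,5) in TLB -> HIT
vaddr=189: (0,5) in TLB -> HIT

Answer: MISS HIT HIT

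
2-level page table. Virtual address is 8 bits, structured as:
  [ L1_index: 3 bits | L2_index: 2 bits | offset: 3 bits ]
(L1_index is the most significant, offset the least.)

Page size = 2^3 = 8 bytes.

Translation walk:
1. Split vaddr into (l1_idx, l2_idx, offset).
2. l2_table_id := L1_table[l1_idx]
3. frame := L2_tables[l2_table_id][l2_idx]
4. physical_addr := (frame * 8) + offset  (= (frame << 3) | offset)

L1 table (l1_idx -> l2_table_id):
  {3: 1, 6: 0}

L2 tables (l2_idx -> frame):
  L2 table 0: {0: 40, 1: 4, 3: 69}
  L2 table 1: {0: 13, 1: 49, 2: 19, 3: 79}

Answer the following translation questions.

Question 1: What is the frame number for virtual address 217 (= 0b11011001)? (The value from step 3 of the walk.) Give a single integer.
vaddr = 217: l1_idx=6, l2_idx=3
L1[6] = 0; L2[0][3] = 69

Answer: 69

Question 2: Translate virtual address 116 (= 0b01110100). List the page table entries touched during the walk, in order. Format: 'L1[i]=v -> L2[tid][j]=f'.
Answer: L1[3]=1 -> L2[1][2]=19

Derivation:
vaddr = 116 = 0b01110100
Split: l1_idx=3, l2_idx=2, offset=4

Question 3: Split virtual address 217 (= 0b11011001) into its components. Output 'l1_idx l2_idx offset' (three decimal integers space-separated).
Answer: 6 3 1

Derivation:
vaddr = 217 = 0b11011001
  top 3 bits -> l1_idx = 6
  next 2 bits -> l2_idx = 3
  bottom 3 bits -> offset = 1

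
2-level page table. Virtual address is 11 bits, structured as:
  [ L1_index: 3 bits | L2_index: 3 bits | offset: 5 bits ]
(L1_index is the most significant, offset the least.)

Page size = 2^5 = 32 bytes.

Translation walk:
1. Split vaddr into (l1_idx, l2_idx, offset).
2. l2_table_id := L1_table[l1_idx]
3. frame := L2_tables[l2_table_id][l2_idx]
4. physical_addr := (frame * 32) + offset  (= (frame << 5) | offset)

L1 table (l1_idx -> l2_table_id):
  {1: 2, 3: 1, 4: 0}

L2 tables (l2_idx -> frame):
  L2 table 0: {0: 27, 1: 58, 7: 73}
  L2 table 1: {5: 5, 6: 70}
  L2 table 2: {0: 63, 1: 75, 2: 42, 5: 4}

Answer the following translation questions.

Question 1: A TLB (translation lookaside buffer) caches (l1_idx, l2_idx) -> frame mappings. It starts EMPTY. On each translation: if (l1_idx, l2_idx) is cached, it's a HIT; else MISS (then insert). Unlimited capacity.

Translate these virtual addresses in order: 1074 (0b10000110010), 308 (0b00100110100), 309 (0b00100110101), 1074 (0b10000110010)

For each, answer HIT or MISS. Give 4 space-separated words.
Answer: MISS MISS HIT HIT

Derivation:
vaddr=1074: (4,1) not in TLB -> MISS, insert
vaddr=308: (1,1) not in TLB -> MISS, insert
vaddr=309: (1,1) in TLB -> HIT
vaddr=1074: (4,1) in TLB -> HIT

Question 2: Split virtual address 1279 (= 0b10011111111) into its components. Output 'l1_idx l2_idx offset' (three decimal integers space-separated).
vaddr = 1279 = 0b10011111111
  top 3 bits -> l1_idx = 4
  next 3 bits -> l2_idx = 7
  bottom 5 bits -> offset = 31

Answer: 4 7 31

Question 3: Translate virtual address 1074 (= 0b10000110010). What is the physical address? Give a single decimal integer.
vaddr = 1074 = 0b10000110010
Split: l1_idx=4, l2_idx=1, offset=18
L1[4] = 0
L2[0][1] = 58
paddr = 58 * 32 + 18 = 1874

Answer: 1874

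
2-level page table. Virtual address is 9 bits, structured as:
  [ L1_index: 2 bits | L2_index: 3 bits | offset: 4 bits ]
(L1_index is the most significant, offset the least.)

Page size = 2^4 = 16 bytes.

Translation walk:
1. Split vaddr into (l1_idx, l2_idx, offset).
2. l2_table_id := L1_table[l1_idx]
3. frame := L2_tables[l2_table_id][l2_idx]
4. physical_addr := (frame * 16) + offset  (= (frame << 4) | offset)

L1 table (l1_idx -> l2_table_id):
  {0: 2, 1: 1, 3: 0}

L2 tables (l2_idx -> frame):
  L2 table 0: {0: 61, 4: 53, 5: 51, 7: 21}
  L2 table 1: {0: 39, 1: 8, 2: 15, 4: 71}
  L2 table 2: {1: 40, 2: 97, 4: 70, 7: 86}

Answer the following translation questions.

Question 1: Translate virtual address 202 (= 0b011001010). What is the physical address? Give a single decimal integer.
vaddr = 202 = 0b011001010
Split: l1_idx=1, l2_idx=4, offset=10
L1[1] = 1
L2[1][4] = 71
paddr = 71 * 16 + 10 = 1146

Answer: 1146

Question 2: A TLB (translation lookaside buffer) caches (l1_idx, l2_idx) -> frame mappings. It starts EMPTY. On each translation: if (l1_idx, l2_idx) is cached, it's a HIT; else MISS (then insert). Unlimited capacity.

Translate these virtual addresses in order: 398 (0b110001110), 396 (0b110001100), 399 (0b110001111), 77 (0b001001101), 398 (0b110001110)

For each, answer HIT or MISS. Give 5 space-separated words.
vaddr=398: (3,0) not in TLB -> MISS, insert
vaddr=396: (3,0) in TLB -> HIT
vaddr=399: (3,0) in TLB -> HIT
vaddr=77: (0,4) not in TLB -> MISS, insert
vaddr=398: (3,0) in TLB -> HIT

Answer: MISS HIT HIT MISS HIT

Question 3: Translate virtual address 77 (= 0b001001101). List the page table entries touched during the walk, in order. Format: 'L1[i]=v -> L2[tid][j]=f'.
vaddr = 77 = 0b001001101
Split: l1_idx=0, l2_idx=4, offset=13

Answer: L1[0]=2 -> L2[2][4]=70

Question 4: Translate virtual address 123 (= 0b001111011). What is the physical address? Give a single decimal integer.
vaddr = 123 = 0b001111011
Split: l1_idx=0, l2_idx=7, offset=11
L1[0] = 2
L2[2][7] = 86
paddr = 86 * 16 + 11 = 1387

Answer: 1387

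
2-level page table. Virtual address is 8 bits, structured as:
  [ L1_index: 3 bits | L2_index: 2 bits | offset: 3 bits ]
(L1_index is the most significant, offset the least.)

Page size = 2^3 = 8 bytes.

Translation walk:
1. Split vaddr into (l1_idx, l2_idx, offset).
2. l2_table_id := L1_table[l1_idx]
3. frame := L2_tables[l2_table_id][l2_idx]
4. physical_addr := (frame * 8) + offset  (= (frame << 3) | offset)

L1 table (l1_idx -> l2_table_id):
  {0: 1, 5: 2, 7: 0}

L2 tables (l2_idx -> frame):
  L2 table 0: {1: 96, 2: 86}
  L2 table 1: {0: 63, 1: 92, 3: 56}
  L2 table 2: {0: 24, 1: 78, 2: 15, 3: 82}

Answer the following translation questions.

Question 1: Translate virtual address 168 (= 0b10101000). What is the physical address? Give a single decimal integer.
Answer: 624

Derivation:
vaddr = 168 = 0b10101000
Split: l1_idx=5, l2_idx=1, offset=0
L1[5] = 2
L2[2][1] = 78
paddr = 78 * 8 + 0 = 624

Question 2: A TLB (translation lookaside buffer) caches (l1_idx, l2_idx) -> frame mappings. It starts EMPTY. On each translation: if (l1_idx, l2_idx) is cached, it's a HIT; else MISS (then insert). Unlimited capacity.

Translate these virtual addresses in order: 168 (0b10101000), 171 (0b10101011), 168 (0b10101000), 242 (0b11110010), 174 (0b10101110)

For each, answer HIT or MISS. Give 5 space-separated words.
Answer: MISS HIT HIT MISS HIT

Derivation:
vaddr=168: (5,1) not in TLB -> MISS, insert
vaddr=171: (5,1) in TLB -> HIT
vaddr=168: (5,1) in TLB -> HIT
vaddr=242: (7,2) not in TLB -> MISS, insert
vaddr=174: (5,1) in TLB -> HIT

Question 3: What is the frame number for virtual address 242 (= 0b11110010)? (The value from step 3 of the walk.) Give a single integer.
vaddr = 242: l1_idx=7, l2_idx=2
L1[7] = 0; L2[0][2] = 86

Answer: 86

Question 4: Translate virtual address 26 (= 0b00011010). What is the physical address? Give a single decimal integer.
vaddr = 26 = 0b00011010
Split: l1_idx=0, l2_idx=3, offset=2
L1[0] = 1
L2[1][3] = 56
paddr = 56 * 8 + 2 = 450

Answer: 450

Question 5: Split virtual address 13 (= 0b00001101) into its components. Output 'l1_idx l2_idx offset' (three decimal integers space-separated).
vaddr = 13 = 0b00001101
  top 3 bits -> l1_idx = 0
  next 2 bits -> l2_idx = 1
  bottom 3 bits -> offset = 5

Answer: 0 1 5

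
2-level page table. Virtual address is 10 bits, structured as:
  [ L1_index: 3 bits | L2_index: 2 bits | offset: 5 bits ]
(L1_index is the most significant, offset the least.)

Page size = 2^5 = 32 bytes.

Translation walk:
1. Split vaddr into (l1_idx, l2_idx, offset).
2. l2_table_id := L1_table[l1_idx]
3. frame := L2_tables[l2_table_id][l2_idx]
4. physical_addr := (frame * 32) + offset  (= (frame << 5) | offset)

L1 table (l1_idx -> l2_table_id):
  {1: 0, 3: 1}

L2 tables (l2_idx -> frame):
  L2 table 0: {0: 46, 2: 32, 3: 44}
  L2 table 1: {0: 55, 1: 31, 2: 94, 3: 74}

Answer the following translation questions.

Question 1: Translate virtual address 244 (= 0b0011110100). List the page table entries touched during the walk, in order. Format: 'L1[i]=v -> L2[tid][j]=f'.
vaddr = 244 = 0b0011110100
Split: l1_idx=1, l2_idx=3, offset=20

Answer: L1[1]=0 -> L2[0][3]=44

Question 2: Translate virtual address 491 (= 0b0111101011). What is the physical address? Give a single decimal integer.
vaddr = 491 = 0b0111101011
Split: l1_idx=3, l2_idx=3, offset=11
L1[3] = 1
L2[1][3] = 74
paddr = 74 * 32 + 11 = 2379

Answer: 2379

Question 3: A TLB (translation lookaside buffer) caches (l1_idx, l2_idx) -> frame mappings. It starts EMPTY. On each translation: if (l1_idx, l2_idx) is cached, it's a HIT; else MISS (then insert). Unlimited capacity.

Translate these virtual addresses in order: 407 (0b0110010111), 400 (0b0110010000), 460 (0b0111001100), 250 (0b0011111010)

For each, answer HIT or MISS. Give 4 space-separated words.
Answer: MISS HIT MISS MISS

Derivation:
vaddr=407: (3,0) not in TLB -> MISS, insert
vaddr=400: (3,0) in TLB -> HIT
vaddr=460: (3,2) not in TLB -> MISS, insert
vaddr=250: (1,3) not in TLB -> MISS, insert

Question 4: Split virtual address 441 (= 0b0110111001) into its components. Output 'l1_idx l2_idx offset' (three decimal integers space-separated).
vaddr = 441 = 0b0110111001
  top 3 bits -> l1_idx = 3
  next 2 bits -> l2_idx = 1
  bottom 5 bits -> offset = 25

Answer: 3 1 25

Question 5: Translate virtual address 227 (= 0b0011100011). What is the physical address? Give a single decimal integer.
vaddr = 227 = 0b0011100011
Split: l1_idx=1, l2_idx=3, offset=3
L1[1] = 0
L2[0][3] = 44
paddr = 44 * 32 + 3 = 1411

Answer: 1411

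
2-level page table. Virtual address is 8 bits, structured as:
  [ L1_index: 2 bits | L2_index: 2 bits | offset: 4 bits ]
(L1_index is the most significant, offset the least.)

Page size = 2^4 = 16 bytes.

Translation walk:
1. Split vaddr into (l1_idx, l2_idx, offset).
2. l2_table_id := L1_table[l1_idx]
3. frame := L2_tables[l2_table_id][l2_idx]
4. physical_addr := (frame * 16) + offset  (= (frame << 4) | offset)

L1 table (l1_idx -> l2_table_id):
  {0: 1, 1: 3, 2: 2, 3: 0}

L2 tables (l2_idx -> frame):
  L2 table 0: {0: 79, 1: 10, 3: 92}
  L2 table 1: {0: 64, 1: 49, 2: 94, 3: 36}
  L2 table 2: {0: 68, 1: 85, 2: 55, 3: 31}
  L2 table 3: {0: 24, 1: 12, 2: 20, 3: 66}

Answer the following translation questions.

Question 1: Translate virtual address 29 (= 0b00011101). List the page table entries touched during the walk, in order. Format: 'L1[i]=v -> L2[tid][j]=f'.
Answer: L1[0]=1 -> L2[1][1]=49

Derivation:
vaddr = 29 = 0b00011101
Split: l1_idx=0, l2_idx=1, offset=13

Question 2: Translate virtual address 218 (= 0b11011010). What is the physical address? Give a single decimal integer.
Answer: 170

Derivation:
vaddr = 218 = 0b11011010
Split: l1_idx=3, l2_idx=1, offset=10
L1[3] = 0
L2[0][1] = 10
paddr = 10 * 16 + 10 = 170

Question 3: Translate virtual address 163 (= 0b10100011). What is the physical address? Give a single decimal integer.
Answer: 883

Derivation:
vaddr = 163 = 0b10100011
Split: l1_idx=2, l2_idx=2, offset=3
L1[2] = 2
L2[2][2] = 55
paddr = 55 * 16 + 3 = 883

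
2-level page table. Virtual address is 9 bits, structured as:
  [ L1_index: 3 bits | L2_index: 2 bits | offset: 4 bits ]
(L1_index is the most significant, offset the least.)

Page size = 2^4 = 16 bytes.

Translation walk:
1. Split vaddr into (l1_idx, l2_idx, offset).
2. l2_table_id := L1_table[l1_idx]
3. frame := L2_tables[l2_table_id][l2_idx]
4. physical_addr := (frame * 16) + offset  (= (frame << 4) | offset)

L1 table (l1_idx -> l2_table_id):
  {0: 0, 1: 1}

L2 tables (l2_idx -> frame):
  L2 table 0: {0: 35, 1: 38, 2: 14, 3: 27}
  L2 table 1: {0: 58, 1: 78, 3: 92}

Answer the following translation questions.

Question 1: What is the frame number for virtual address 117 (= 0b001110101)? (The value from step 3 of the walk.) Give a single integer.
vaddr = 117: l1_idx=1, l2_idx=3
L1[1] = 1; L2[1][3] = 92

Answer: 92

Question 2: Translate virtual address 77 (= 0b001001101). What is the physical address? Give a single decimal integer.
Answer: 941

Derivation:
vaddr = 77 = 0b001001101
Split: l1_idx=1, l2_idx=0, offset=13
L1[1] = 1
L2[1][0] = 58
paddr = 58 * 16 + 13 = 941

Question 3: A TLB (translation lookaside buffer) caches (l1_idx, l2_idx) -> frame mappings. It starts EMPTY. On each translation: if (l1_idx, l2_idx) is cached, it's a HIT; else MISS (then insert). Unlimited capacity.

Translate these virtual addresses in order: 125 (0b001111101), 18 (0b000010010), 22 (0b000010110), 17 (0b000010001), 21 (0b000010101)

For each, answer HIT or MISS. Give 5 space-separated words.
vaddr=125: (1,3) not in TLB -> MISS, insert
vaddr=18: (0,1) not in TLB -> MISS, insert
vaddr=22: (0,1) in TLB -> HIT
vaddr=17: (0,1) in TLB -> HIT
vaddr=21: (0,1) in TLB -> HIT

Answer: MISS MISS HIT HIT HIT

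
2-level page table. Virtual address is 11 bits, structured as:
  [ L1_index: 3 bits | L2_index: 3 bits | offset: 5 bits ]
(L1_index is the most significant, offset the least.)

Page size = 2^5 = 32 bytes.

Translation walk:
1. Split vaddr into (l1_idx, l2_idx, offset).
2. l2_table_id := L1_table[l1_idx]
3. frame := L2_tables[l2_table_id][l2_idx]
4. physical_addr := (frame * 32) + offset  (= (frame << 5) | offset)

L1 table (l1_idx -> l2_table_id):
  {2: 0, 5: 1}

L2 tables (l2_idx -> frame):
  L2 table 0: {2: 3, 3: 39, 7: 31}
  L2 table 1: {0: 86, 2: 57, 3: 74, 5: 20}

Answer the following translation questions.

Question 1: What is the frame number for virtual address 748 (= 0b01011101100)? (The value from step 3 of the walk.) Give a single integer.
vaddr = 748: l1_idx=2, l2_idx=7
L1[2] = 0; L2[0][7] = 31

Answer: 31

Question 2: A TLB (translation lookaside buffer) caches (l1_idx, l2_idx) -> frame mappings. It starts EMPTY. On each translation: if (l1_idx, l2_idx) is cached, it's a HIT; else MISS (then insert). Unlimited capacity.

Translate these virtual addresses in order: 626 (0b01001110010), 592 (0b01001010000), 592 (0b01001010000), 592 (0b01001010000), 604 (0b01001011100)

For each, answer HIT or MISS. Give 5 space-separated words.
Answer: MISS MISS HIT HIT HIT

Derivation:
vaddr=626: (2,3) not in TLB -> MISS, insert
vaddr=592: (2,2) not in TLB -> MISS, insert
vaddr=592: (2,2) in TLB -> HIT
vaddr=592: (2,2) in TLB -> HIT
vaddr=604: (2,2) in TLB -> HIT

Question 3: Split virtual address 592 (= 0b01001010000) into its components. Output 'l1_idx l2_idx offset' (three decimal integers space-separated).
vaddr = 592 = 0b01001010000
  top 3 bits -> l1_idx = 2
  next 3 bits -> l2_idx = 2
  bottom 5 bits -> offset = 16

Answer: 2 2 16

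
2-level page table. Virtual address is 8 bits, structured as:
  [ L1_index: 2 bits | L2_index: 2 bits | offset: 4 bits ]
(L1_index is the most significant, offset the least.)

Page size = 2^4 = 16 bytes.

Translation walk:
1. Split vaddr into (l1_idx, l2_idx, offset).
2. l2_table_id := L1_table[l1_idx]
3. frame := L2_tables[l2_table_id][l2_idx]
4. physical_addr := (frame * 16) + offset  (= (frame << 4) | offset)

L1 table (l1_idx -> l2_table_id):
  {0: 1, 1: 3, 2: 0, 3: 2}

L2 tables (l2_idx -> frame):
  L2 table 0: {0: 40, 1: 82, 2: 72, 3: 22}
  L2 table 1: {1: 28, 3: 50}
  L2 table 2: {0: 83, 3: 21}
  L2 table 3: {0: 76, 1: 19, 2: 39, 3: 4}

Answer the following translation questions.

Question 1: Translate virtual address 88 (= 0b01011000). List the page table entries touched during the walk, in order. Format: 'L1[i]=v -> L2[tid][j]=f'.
vaddr = 88 = 0b01011000
Split: l1_idx=1, l2_idx=1, offset=8

Answer: L1[1]=3 -> L2[3][1]=19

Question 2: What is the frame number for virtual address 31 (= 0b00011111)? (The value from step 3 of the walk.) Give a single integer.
vaddr = 31: l1_idx=0, l2_idx=1
L1[0] = 1; L2[1][1] = 28

Answer: 28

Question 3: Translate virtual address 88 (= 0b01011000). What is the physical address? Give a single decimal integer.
Answer: 312

Derivation:
vaddr = 88 = 0b01011000
Split: l1_idx=1, l2_idx=1, offset=8
L1[1] = 3
L2[3][1] = 19
paddr = 19 * 16 + 8 = 312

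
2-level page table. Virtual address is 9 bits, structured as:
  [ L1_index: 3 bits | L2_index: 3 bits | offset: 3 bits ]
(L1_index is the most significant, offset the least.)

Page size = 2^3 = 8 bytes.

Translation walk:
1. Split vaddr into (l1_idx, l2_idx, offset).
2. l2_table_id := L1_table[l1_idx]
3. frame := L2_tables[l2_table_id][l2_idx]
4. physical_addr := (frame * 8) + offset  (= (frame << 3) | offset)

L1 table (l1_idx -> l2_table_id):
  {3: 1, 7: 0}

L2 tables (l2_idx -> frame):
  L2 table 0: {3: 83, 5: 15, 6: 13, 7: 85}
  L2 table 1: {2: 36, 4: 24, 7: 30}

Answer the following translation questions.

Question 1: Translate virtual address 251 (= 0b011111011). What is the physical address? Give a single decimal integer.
vaddr = 251 = 0b011111011
Split: l1_idx=3, l2_idx=7, offset=3
L1[3] = 1
L2[1][7] = 30
paddr = 30 * 8 + 3 = 243

Answer: 243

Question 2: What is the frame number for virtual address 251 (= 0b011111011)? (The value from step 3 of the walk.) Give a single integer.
Answer: 30

Derivation:
vaddr = 251: l1_idx=3, l2_idx=7
L1[3] = 1; L2[1][7] = 30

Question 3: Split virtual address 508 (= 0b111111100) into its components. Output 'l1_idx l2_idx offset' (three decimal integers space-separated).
Answer: 7 7 4

Derivation:
vaddr = 508 = 0b111111100
  top 3 bits -> l1_idx = 7
  next 3 bits -> l2_idx = 7
  bottom 3 bits -> offset = 4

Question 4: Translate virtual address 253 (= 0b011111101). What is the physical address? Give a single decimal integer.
vaddr = 253 = 0b011111101
Split: l1_idx=3, l2_idx=7, offset=5
L1[3] = 1
L2[1][7] = 30
paddr = 30 * 8 + 5 = 245

Answer: 245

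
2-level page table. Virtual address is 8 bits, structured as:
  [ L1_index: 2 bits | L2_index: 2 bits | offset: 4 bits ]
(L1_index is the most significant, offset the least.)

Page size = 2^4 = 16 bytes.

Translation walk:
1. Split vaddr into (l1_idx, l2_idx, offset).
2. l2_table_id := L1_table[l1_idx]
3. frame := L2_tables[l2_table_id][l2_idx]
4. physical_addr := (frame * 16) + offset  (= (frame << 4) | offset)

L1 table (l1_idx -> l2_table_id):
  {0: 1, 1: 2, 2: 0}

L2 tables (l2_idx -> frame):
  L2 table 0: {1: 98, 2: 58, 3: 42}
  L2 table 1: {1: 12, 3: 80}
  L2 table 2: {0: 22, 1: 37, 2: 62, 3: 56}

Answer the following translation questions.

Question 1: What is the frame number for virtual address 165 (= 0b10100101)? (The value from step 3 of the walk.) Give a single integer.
Answer: 58

Derivation:
vaddr = 165: l1_idx=2, l2_idx=2
L1[2] = 0; L2[0][2] = 58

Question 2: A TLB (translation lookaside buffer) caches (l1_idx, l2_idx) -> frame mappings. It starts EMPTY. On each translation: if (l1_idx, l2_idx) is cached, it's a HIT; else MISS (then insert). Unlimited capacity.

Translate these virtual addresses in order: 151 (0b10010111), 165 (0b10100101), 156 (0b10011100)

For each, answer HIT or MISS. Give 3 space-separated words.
vaddr=151: (2,1) not in TLB -> MISS, insert
vaddr=165: (2,2) not in TLB -> MISS, insert
vaddr=156: (2,1) in TLB -> HIT

Answer: MISS MISS HIT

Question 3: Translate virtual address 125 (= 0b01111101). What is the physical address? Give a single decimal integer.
vaddr = 125 = 0b01111101
Split: l1_idx=1, l2_idx=3, offset=13
L1[1] = 2
L2[2][3] = 56
paddr = 56 * 16 + 13 = 909

Answer: 909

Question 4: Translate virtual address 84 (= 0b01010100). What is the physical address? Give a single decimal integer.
Answer: 596

Derivation:
vaddr = 84 = 0b01010100
Split: l1_idx=1, l2_idx=1, offset=4
L1[1] = 2
L2[2][1] = 37
paddr = 37 * 16 + 4 = 596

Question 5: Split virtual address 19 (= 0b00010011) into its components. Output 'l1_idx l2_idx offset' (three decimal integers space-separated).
Answer: 0 1 3

Derivation:
vaddr = 19 = 0b00010011
  top 2 bits -> l1_idx = 0
  next 2 bits -> l2_idx = 1
  bottom 4 bits -> offset = 3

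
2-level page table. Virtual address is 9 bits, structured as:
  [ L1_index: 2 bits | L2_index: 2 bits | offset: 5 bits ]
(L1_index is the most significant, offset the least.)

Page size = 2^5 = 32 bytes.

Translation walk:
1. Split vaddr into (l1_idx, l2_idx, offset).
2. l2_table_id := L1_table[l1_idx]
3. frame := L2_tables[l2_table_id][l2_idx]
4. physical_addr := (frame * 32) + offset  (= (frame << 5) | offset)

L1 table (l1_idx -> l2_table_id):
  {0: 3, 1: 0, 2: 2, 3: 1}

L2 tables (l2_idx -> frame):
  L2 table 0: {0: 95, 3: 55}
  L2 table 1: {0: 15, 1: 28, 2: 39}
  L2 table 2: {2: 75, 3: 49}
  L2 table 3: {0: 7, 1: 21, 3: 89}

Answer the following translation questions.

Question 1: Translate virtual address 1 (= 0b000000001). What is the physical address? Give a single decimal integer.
vaddr = 1 = 0b000000001
Split: l1_idx=0, l2_idx=0, offset=1
L1[0] = 3
L2[3][0] = 7
paddr = 7 * 32 + 1 = 225

Answer: 225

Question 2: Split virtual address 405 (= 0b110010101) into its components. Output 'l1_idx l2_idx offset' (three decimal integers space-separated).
vaddr = 405 = 0b110010101
  top 2 bits -> l1_idx = 3
  next 2 bits -> l2_idx = 0
  bottom 5 bits -> offset = 21

Answer: 3 0 21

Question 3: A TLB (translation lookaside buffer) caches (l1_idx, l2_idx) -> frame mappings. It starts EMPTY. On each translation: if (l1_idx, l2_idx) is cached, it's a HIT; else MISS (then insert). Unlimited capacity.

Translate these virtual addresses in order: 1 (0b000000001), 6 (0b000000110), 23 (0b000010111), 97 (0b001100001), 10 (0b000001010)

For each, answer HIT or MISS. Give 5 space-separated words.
Answer: MISS HIT HIT MISS HIT

Derivation:
vaddr=1: (0,0) not in TLB -> MISS, insert
vaddr=6: (0,0) in TLB -> HIT
vaddr=23: (0,0) in TLB -> HIT
vaddr=97: (0,3) not in TLB -> MISS, insert
vaddr=10: (0,0) in TLB -> HIT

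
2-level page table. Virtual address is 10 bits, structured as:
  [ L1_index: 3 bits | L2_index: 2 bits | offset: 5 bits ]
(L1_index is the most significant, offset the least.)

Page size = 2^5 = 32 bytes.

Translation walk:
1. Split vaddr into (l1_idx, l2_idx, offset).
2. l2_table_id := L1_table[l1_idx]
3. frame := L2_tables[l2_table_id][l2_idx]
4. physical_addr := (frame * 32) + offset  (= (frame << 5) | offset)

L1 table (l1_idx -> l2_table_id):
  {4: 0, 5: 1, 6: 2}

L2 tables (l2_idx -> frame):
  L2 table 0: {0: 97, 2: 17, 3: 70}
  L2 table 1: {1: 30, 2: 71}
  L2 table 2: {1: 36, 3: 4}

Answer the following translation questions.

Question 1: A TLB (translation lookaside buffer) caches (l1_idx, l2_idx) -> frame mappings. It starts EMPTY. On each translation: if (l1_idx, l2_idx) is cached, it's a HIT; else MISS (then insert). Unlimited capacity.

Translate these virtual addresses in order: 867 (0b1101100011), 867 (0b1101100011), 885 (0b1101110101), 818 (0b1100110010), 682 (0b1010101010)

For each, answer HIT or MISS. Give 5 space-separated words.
Answer: MISS HIT HIT MISS MISS

Derivation:
vaddr=867: (6,3) not in TLB -> MISS, insert
vaddr=867: (6,3) in TLB -> HIT
vaddr=885: (6,3) in TLB -> HIT
vaddr=818: (6,1) not in TLB -> MISS, insert
vaddr=682: (5,1) not in TLB -> MISS, insert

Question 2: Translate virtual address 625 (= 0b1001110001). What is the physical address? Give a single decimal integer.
vaddr = 625 = 0b1001110001
Split: l1_idx=4, l2_idx=3, offset=17
L1[4] = 0
L2[0][3] = 70
paddr = 70 * 32 + 17 = 2257

Answer: 2257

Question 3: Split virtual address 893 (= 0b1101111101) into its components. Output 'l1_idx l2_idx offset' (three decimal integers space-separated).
Answer: 6 3 29

Derivation:
vaddr = 893 = 0b1101111101
  top 3 bits -> l1_idx = 6
  next 2 bits -> l2_idx = 3
  bottom 5 bits -> offset = 29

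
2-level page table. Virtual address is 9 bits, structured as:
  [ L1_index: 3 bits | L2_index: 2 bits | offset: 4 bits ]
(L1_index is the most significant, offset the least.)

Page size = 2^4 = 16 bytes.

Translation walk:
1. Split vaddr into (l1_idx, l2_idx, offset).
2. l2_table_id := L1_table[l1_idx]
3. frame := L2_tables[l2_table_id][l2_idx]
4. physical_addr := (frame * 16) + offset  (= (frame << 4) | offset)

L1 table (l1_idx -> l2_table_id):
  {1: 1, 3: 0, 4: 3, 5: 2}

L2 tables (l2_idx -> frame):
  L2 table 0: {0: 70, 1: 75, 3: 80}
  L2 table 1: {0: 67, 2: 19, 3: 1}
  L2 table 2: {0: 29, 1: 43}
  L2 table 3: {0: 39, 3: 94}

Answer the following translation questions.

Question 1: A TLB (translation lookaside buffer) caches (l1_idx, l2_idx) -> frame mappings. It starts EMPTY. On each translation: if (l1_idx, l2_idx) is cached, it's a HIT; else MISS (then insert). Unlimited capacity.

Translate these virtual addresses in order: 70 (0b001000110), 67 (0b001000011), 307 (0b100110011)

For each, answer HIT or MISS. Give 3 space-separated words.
vaddr=70: (1,0) not in TLB -> MISS, insert
vaddr=67: (1,0) in TLB -> HIT
vaddr=307: (4,3) not in TLB -> MISS, insert

Answer: MISS HIT MISS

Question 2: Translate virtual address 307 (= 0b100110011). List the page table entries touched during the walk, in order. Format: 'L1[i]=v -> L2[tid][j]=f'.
Answer: L1[4]=3 -> L2[3][3]=94

Derivation:
vaddr = 307 = 0b100110011
Split: l1_idx=4, l2_idx=3, offset=3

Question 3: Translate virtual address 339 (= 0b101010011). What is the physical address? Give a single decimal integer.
vaddr = 339 = 0b101010011
Split: l1_idx=5, l2_idx=1, offset=3
L1[5] = 2
L2[2][1] = 43
paddr = 43 * 16 + 3 = 691

Answer: 691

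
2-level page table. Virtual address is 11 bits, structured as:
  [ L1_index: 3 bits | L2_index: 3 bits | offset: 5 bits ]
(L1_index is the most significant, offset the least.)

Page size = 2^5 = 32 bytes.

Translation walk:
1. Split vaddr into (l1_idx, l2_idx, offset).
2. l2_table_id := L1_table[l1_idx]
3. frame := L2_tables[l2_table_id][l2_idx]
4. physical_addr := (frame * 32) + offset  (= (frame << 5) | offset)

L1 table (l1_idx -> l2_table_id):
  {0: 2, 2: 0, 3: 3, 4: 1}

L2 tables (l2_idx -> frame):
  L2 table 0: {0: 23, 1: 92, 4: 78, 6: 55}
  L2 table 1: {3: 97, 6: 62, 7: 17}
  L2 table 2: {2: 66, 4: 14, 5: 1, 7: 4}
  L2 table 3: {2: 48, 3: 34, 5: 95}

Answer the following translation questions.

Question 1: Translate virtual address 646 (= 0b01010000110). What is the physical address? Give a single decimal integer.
Answer: 2502

Derivation:
vaddr = 646 = 0b01010000110
Split: l1_idx=2, l2_idx=4, offset=6
L1[2] = 0
L2[0][4] = 78
paddr = 78 * 32 + 6 = 2502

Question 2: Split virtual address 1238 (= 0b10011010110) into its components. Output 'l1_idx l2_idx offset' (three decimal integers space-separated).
vaddr = 1238 = 0b10011010110
  top 3 bits -> l1_idx = 4
  next 3 bits -> l2_idx = 6
  bottom 5 bits -> offset = 22

Answer: 4 6 22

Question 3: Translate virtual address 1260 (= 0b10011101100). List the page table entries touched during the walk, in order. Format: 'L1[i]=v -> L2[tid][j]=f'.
Answer: L1[4]=1 -> L2[1][7]=17

Derivation:
vaddr = 1260 = 0b10011101100
Split: l1_idx=4, l2_idx=7, offset=12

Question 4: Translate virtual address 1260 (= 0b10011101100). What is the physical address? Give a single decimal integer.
vaddr = 1260 = 0b10011101100
Split: l1_idx=4, l2_idx=7, offset=12
L1[4] = 1
L2[1][7] = 17
paddr = 17 * 32 + 12 = 556

Answer: 556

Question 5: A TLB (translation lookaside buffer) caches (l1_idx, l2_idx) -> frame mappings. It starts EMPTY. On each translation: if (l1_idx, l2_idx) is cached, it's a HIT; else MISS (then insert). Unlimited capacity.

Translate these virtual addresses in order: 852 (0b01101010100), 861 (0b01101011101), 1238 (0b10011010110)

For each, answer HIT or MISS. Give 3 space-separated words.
vaddr=852: (3,2) not in TLB -> MISS, insert
vaddr=861: (3,2) in TLB -> HIT
vaddr=1238: (4,6) not in TLB -> MISS, insert

Answer: MISS HIT MISS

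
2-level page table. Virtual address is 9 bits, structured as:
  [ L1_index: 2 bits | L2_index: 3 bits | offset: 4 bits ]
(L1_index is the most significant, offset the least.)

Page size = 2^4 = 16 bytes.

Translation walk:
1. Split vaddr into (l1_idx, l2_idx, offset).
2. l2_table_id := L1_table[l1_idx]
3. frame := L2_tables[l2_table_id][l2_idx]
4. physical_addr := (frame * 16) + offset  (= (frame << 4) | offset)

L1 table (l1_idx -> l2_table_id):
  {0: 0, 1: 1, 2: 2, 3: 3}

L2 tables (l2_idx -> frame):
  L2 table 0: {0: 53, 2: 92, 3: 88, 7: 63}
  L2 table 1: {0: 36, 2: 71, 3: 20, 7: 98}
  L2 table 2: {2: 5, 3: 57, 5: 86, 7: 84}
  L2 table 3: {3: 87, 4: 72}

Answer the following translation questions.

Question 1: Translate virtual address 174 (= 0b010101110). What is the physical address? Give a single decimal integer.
Answer: 1150

Derivation:
vaddr = 174 = 0b010101110
Split: l1_idx=1, l2_idx=2, offset=14
L1[1] = 1
L2[1][2] = 71
paddr = 71 * 16 + 14 = 1150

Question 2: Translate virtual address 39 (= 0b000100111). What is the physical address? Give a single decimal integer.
vaddr = 39 = 0b000100111
Split: l1_idx=0, l2_idx=2, offset=7
L1[0] = 0
L2[0][2] = 92
paddr = 92 * 16 + 7 = 1479

Answer: 1479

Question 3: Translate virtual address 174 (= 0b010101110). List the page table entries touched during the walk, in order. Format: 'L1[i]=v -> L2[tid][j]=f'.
Answer: L1[1]=1 -> L2[1][2]=71

Derivation:
vaddr = 174 = 0b010101110
Split: l1_idx=1, l2_idx=2, offset=14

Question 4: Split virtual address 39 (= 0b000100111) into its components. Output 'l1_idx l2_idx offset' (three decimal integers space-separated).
vaddr = 39 = 0b000100111
  top 2 bits -> l1_idx = 0
  next 3 bits -> l2_idx = 2
  bottom 4 bits -> offset = 7

Answer: 0 2 7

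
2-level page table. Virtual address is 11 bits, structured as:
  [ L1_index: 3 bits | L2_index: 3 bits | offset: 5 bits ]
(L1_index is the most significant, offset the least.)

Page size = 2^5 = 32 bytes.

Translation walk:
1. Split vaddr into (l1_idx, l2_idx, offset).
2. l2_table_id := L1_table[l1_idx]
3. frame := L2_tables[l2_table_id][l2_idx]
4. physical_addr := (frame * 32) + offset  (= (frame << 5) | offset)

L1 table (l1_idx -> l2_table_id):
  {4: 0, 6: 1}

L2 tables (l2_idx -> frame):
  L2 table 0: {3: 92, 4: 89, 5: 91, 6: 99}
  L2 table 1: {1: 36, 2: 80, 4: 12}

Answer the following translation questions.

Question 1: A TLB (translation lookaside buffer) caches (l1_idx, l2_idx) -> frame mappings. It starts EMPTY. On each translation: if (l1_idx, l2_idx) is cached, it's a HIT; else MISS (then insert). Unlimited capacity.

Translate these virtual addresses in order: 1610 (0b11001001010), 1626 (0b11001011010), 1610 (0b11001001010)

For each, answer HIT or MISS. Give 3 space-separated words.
Answer: MISS HIT HIT

Derivation:
vaddr=1610: (6,2) not in TLB -> MISS, insert
vaddr=1626: (6,2) in TLB -> HIT
vaddr=1610: (6,2) in TLB -> HIT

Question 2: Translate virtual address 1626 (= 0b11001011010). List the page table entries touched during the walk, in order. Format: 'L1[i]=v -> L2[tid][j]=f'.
vaddr = 1626 = 0b11001011010
Split: l1_idx=6, l2_idx=2, offset=26

Answer: L1[6]=1 -> L2[1][2]=80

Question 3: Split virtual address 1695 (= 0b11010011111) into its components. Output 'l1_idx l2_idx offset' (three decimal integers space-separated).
Answer: 6 4 31

Derivation:
vaddr = 1695 = 0b11010011111
  top 3 bits -> l1_idx = 6
  next 3 bits -> l2_idx = 4
  bottom 5 bits -> offset = 31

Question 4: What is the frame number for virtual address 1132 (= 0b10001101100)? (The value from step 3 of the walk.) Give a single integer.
Answer: 92

Derivation:
vaddr = 1132: l1_idx=4, l2_idx=3
L1[4] = 0; L2[0][3] = 92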